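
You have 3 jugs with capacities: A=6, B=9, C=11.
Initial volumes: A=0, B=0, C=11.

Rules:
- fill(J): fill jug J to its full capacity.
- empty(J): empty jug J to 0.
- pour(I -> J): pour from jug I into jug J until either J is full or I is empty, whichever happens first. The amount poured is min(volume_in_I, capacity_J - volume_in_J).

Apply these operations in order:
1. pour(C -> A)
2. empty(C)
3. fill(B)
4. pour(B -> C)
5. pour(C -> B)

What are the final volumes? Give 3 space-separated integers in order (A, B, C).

Answer: 6 9 0

Derivation:
Step 1: pour(C -> A) -> (A=6 B=0 C=5)
Step 2: empty(C) -> (A=6 B=0 C=0)
Step 3: fill(B) -> (A=6 B=9 C=0)
Step 4: pour(B -> C) -> (A=6 B=0 C=9)
Step 5: pour(C -> B) -> (A=6 B=9 C=0)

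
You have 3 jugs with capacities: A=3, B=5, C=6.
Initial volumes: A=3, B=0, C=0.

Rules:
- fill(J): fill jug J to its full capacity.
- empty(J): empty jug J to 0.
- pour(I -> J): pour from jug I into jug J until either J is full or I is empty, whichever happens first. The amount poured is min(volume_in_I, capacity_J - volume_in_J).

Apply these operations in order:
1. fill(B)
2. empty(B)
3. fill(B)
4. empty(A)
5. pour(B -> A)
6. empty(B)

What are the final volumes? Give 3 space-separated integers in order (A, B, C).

Step 1: fill(B) -> (A=3 B=5 C=0)
Step 2: empty(B) -> (A=3 B=0 C=0)
Step 3: fill(B) -> (A=3 B=5 C=0)
Step 4: empty(A) -> (A=0 B=5 C=0)
Step 5: pour(B -> A) -> (A=3 B=2 C=0)
Step 6: empty(B) -> (A=3 B=0 C=0)

Answer: 3 0 0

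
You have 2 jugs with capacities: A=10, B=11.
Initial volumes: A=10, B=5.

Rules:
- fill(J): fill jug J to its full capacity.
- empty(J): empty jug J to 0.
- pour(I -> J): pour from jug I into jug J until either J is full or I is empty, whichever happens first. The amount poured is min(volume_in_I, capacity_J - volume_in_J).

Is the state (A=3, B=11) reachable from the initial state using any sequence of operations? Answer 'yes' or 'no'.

BFS from (A=10, B=5):
  1. pour(A -> B) -> (A=4 B=11)
  2. empty(B) -> (A=4 B=0)
  3. pour(A -> B) -> (A=0 B=4)
  4. fill(A) -> (A=10 B=4)
  5. pour(A -> B) -> (A=3 B=11)
Target reached → yes.

Answer: yes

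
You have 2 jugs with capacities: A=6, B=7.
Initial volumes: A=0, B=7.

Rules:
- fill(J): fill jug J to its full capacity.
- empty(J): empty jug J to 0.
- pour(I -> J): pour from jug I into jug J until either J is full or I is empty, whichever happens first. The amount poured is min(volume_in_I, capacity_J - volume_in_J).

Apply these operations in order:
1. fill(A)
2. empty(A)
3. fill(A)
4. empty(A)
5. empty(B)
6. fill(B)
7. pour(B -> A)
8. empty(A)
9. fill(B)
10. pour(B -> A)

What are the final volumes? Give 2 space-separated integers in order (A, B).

Answer: 6 1

Derivation:
Step 1: fill(A) -> (A=6 B=7)
Step 2: empty(A) -> (A=0 B=7)
Step 3: fill(A) -> (A=6 B=7)
Step 4: empty(A) -> (A=0 B=7)
Step 5: empty(B) -> (A=0 B=0)
Step 6: fill(B) -> (A=0 B=7)
Step 7: pour(B -> A) -> (A=6 B=1)
Step 8: empty(A) -> (A=0 B=1)
Step 9: fill(B) -> (A=0 B=7)
Step 10: pour(B -> A) -> (A=6 B=1)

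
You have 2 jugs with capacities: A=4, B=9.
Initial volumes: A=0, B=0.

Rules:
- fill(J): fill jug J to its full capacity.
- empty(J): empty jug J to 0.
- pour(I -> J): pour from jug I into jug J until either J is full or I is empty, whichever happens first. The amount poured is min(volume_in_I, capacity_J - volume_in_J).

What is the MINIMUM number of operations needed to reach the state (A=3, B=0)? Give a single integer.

BFS from (A=0, B=0). One shortest path:
  1. fill(A) -> (A=4 B=0)
  2. pour(A -> B) -> (A=0 B=4)
  3. fill(A) -> (A=4 B=4)
  4. pour(A -> B) -> (A=0 B=8)
  5. fill(A) -> (A=4 B=8)
  6. pour(A -> B) -> (A=3 B=9)
  7. empty(B) -> (A=3 B=0)
Reached target in 7 moves.

Answer: 7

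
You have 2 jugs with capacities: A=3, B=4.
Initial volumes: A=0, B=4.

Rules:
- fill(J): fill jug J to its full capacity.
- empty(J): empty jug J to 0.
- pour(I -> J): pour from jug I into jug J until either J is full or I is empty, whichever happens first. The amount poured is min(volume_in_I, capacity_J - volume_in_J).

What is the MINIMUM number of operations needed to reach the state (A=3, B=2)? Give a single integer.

Answer: 5

Derivation:
BFS from (A=0, B=4). One shortest path:
  1. pour(B -> A) -> (A=3 B=1)
  2. empty(A) -> (A=0 B=1)
  3. pour(B -> A) -> (A=1 B=0)
  4. fill(B) -> (A=1 B=4)
  5. pour(B -> A) -> (A=3 B=2)
Reached target in 5 moves.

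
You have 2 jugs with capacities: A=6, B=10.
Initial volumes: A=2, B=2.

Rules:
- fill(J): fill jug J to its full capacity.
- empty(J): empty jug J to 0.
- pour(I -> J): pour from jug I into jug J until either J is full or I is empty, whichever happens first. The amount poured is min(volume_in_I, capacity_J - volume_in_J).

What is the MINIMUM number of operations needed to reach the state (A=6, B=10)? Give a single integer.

Answer: 2

Derivation:
BFS from (A=2, B=2). One shortest path:
  1. fill(A) -> (A=6 B=2)
  2. fill(B) -> (A=6 B=10)
Reached target in 2 moves.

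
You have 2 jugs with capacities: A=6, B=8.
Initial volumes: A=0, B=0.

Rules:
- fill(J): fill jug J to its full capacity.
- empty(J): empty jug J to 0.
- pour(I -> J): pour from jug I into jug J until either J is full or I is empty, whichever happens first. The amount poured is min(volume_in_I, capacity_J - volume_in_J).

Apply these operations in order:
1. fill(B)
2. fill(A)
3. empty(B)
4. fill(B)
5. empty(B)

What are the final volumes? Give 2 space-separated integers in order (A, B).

Step 1: fill(B) -> (A=0 B=8)
Step 2: fill(A) -> (A=6 B=8)
Step 3: empty(B) -> (A=6 B=0)
Step 4: fill(B) -> (A=6 B=8)
Step 5: empty(B) -> (A=6 B=0)

Answer: 6 0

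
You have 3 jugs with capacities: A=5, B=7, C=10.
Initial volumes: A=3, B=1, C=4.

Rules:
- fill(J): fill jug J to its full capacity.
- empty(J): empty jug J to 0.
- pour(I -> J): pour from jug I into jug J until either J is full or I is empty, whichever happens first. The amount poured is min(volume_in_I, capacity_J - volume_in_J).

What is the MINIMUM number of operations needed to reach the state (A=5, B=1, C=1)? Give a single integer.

BFS from (A=3, B=1, C=4). One shortest path:
  1. empty(A) -> (A=0 B=1 C=4)
  2. pour(B -> A) -> (A=1 B=0 C=4)
  3. fill(B) -> (A=1 B=7 C=4)
  4. pour(B -> C) -> (A=1 B=1 C=10)
  5. empty(C) -> (A=1 B=1 C=0)
  6. pour(A -> C) -> (A=0 B=1 C=1)
  7. fill(A) -> (A=5 B=1 C=1)
Reached target in 7 moves.

Answer: 7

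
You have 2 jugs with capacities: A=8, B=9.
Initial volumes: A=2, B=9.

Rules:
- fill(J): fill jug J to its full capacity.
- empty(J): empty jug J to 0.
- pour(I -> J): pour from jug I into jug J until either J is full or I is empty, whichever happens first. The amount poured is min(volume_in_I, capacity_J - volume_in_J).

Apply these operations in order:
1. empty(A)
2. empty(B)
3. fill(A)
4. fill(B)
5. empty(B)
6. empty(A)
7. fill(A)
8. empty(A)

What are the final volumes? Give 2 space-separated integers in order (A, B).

Answer: 0 0

Derivation:
Step 1: empty(A) -> (A=0 B=9)
Step 2: empty(B) -> (A=0 B=0)
Step 3: fill(A) -> (A=8 B=0)
Step 4: fill(B) -> (A=8 B=9)
Step 5: empty(B) -> (A=8 B=0)
Step 6: empty(A) -> (A=0 B=0)
Step 7: fill(A) -> (A=8 B=0)
Step 8: empty(A) -> (A=0 B=0)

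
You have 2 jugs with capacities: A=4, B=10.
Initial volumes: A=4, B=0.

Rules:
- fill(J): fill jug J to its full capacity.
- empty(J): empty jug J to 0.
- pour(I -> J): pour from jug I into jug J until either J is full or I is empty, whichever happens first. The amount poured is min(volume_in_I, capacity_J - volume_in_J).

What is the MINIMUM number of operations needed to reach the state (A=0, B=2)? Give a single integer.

BFS from (A=4, B=0). One shortest path:
  1. empty(A) -> (A=0 B=0)
  2. fill(B) -> (A=0 B=10)
  3. pour(B -> A) -> (A=4 B=6)
  4. empty(A) -> (A=0 B=6)
  5. pour(B -> A) -> (A=4 B=2)
  6. empty(A) -> (A=0 B=2)
Reached target in 6 moves.

Answer: 6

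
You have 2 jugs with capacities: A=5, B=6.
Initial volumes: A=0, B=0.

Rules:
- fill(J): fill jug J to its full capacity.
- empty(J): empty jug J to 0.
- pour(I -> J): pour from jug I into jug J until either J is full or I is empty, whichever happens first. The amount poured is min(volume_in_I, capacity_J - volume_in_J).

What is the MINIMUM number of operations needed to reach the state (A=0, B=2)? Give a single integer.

BFS from (A=0, B=0). One shortest path:
  1. fill(B) -> (A=0 B=6)
  2. pour(B -> A) -> (A=5 B=1)
  3. empty(A) -> (A=0 B=1)
  4. pour(B -> A) -> (A=1 B=0)
  5. fill(B) -> (A=1 B=6)
  6. pour(B -> A) -> (A=5 B=2)
  7. empty(A) -> (A=0 B=2)
Reached target in 7 moves.

Answer: 7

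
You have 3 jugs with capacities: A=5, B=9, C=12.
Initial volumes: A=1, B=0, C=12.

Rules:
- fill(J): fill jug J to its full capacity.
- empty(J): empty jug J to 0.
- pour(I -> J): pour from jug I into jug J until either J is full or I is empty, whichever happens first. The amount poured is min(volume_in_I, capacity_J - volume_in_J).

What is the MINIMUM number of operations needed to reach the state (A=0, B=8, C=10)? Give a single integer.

Answer: 5

Derivation:
BFS from (A=1, B=0, C=12). One shortest path:
  1. pour(C -> A) -> (A=5 B=0 C=8)
  2. pour(C -> B) -> (A=5 B=8 C=0)
  3. pour(A -> C) -> (A=0 B=8 C=5)
  4. fill(A) -> (A=5 B=8 C=5)
  5. pour(A -> C) -> (A=0 B=8 C=10)
Reached target in 5 moves.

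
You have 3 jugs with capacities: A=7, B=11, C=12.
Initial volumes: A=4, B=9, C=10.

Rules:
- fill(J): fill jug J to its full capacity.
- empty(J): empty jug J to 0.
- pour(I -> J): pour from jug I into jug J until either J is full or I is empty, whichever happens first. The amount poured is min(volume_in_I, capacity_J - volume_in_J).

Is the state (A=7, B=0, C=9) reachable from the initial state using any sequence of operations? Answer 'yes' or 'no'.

Answer: yes

Derivation:
BFS from (A=4, B=9, C=10):
  1. fill(A) -> (A=7 B=9 C=10)
  2. empty(C) -> (A=7 B=9 C=0)
  3. pour(B -> C) -> (A=7 B=0 C=9)
Target reached → yes.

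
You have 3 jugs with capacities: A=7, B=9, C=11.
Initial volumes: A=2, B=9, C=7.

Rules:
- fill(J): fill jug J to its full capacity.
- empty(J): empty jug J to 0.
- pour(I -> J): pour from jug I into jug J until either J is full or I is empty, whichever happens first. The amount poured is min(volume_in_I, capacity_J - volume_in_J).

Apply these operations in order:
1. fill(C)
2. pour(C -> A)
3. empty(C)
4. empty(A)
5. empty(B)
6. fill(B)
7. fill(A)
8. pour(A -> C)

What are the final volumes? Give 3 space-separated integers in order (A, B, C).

Answer: 0 9 7

Derivation:
Step 1: fill(C) -> (A=2 B=9 C=11)
Step 2: pour(C -> A) -> (A=7 B=9 C=6)
Step 3: empty(C) -> (A=7 B=9 C=0)
Step 4: empty(A) -> (A=0 B=9 C=0)
Step 5: empty(B) -> (A=0 B=0 C=0)
Step 6: fill(B) -> (A=0 B=9 C=0)
Step 7: fill(A) -> (A=7 B=9 C=0)
Step 8: pour(A -> C) -> (A=0 B=9 C=7)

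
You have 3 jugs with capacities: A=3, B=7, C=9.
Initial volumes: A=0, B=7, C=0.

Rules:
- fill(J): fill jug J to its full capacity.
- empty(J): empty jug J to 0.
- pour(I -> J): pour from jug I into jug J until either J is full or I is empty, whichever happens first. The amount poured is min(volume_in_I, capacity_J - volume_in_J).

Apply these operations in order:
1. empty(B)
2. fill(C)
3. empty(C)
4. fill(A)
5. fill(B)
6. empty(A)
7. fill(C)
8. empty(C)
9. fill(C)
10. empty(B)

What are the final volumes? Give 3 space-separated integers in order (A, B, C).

Answer: 0 0 9

Derivation:
Step 1: empty(B) -> (A=0 B=0 C=0)
Step 2: fill(C) -> (A=0 B=0 C=9)
Step 3: empty(C) -> (A=0 B=0 C=0)
Step 4: fill(A) -> (A=3 B=0 C=0)
Step 5: fill(B) -> (A=3 B=7 C=0)
Step 6: empty(A) -> (A=0 B=7 C=0)
Step 7: fill(C) -> (A=0 B=7 C=9)
Step 8: empty(C) -> (A=0 B=7 C=0)
Step 9: fill(C) -> (A=0 B=7 C=9)
Step 10: empty(B) -> (A=0 B=0 C=9)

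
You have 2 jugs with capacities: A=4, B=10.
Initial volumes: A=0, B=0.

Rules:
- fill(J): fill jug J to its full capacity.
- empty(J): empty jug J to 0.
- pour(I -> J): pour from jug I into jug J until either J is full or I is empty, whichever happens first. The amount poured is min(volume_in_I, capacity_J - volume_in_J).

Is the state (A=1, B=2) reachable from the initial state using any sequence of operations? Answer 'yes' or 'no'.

BFS explored all 14 reachable states.
Reachable set includes: (0,0), (0,2), (0,4), (0,6), (0,8), (0,10), (2,0), (2,10), (4,0), (4,2), (4,4), (4,6) ...
Target (A=1, B=2) not in reachable set → no.

Answer: no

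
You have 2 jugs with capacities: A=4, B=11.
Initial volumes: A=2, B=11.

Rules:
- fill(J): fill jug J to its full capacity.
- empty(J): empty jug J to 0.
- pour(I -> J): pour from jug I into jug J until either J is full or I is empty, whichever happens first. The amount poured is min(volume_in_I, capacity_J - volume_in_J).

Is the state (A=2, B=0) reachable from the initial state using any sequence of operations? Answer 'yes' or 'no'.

BFS from (A=2, B=11):
  1. empty(B) -> (A=2 B=0)
Target reached → yes.

Answer: yes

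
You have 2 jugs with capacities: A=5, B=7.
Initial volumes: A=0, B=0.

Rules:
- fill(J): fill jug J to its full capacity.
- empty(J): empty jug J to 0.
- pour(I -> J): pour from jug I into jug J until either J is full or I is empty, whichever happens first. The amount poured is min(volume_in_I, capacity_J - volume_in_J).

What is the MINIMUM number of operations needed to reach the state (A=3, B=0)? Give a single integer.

BFS from (A=0, B=0). One shortest path:
  1. fill(A) -> (A=5 B=0)
  2. pour(A -> B) -> (A=0 B=5)
  3. fill(A) -> (A=5 B=5)
  4. pour(A -> B) -> (A=3 B=7)
  5. empty(B) -> (A=3 B=0)
Reached target in 5 moves.

Answer: 5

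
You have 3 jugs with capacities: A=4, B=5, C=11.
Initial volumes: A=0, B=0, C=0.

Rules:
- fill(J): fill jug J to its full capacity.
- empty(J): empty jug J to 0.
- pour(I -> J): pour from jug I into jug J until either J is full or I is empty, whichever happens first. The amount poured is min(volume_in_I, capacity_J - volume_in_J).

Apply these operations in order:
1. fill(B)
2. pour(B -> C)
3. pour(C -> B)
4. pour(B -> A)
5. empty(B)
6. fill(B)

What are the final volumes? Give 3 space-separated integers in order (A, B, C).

Answer: 4 5 0

Derivation:
Step 1: fill(B) -> (A=0 B=5 C=0)
Step 2: pour(B -> C) -> (A=0 B=0 C=5)
Step 3: pour(C -> B) -> (A=0 B=5 C=0)
Step 4: pour(B -> A) -> (A=4 B=1 C=0)
Step 5: empty(B) -> (A=4 B=0 C=0)
Step 6: fill(B) -> (A=4 B=5 C=0)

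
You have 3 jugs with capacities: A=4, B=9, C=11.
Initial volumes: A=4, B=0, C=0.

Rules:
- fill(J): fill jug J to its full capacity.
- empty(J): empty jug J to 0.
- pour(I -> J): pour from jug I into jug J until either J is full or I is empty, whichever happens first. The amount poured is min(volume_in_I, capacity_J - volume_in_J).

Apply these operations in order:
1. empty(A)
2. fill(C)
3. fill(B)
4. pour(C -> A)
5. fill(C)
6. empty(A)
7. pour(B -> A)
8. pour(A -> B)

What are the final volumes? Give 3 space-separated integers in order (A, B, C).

Answer: 0 9 11

Derivation:
Step 1: empty(A) -> (A=0 B=0 C=0)
Step 2: fill(C) -> (A=0 B=0 C=11)
Step 3: fill(B) -> (A=0 B=9 C=11)
Step 4: pour(C -> A) -> (A=4 B=9 C=7)
Step 5: fill(C) -> (A=4 B=9 C=11)
Step 6: empty(A) -> (A=0 B=9 C=11)
Step 7: pour(B -> A) -> (A=4 B=5 C=11)
Step 8: pour(A -> B) -> (A=0 B=9 C=11)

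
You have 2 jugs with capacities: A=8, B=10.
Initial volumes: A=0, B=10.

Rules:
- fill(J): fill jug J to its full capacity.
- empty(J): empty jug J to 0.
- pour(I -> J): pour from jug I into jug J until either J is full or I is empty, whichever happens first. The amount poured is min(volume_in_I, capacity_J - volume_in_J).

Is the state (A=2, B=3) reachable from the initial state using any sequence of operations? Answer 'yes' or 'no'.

Answer: no

Derivation:
BFS explored all 18 reachable states.
Reachable set includes: (0,0), (0,2), (0,4), (0,6), (0,8), (0,10), (2,0), (2,10), (4,0), (4,10), (6,0), (6,10) ...
Target (A=2, B=3) not in reachable set → no.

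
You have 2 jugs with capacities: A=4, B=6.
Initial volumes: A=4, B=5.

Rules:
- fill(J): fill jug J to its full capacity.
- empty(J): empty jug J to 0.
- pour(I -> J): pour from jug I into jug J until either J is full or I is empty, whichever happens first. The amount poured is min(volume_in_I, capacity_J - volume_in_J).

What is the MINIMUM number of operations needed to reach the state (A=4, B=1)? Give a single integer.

BFS from (A=4, B=5). One shortest path:
  1. empty(A) -> (A=0 B=5)
  2. pour(B -> A) -> (A=4 B=1)
Reached target in 2 moves.

Answer: 2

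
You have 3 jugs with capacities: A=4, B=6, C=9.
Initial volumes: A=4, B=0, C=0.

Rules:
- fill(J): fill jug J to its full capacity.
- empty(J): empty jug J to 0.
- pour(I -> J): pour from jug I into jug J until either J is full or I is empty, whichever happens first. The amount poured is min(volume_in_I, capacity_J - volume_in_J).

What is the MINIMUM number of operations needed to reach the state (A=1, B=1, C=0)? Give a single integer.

Answer: 8

Derivation:
BFS from (A=4, B=0, C=0). One shortest path:
  1. fill(B) -> (A=4 B=6 C=0)
  2. pour(A -> C) -> (A=0 B=6 C=4)
  3. pour(B -> C) -> (A=0 B=1 C=9)
  4. pour(C -> A) -> (A=4 B=1 C=5)
  5. empty(A) -> (A=0 B=1 C=5)
  6. pour(C -> A) -> (A=4 B=1 C=1)
  7. empty(A) -> (A=0 B=1 C=1)
  8. pour(C -> A) -> (A=1 B=1 C=0)
Reached target in 8 moves.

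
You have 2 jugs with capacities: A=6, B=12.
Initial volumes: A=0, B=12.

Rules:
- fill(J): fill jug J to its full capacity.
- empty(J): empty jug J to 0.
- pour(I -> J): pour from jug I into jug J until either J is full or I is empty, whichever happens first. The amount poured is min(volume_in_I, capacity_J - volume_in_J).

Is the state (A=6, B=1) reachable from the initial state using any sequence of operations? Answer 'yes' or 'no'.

Answer: no

Derivation:
BFS explored all 6 reachable states.
Reachable set includes: (0,0), (0,6), (0,12), (6,0), (6,6), (6,12)
Target (A=6, B=1) not in reachable set → no.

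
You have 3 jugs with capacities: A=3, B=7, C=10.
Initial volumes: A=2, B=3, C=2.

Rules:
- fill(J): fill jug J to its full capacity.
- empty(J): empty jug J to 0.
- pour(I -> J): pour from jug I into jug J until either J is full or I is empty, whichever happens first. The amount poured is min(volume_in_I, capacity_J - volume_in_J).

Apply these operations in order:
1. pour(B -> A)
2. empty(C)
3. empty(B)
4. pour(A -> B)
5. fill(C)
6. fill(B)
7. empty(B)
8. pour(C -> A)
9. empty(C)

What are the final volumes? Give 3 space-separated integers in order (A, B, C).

Step 1: pour(B -> A) -> (A=3 B=2 C=2)
Step 2: empty(C) -> (A=3 B=2 C=0)
Step 3: empty(B) -> (A=3 B=0 C=0)
Step 4: pour(A -> B) -> (A=0 B=3 C=0)
Step 5: fill(C) -> (A=0 B=3 C=10)
Step 6: fill(B) -> (A=0 B=7 C=10)
Step 7: empty(B) -> (A=0 B=0 C=10)
Step 8: pour(C -> A) -> (A=3 B=0 C=7)
Step 9: empty(C) -> (A=3 B=0 C=0)

Answer: 3 0 0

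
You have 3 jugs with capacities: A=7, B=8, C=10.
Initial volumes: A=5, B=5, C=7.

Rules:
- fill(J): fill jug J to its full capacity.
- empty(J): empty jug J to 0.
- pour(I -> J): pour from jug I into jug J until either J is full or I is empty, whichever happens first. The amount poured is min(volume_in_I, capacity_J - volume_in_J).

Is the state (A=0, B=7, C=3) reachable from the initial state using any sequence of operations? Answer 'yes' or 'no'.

BFS from (A=5, B=5, C=7):
  1. empty(C) -> (A=5 B=5 C=0)
  2. pour(B -> A) -> (A=7 B=3 C=0)
  3. pour(B -> C) -> (A=7 B=0 C=3)
  4. pour(A -> B) -> (A=0 B=7 C=3)
Target reached → yes.

Answer: yes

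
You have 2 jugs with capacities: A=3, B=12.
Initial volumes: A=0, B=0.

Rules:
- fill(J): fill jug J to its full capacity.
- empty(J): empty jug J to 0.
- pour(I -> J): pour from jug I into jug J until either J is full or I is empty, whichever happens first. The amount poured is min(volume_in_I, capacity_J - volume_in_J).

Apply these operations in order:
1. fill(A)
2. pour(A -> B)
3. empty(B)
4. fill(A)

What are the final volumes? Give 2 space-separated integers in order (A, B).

Step 1: fill(A) -> (A=3 B=0)
Step 2: pour(A -> B) -> (A=0 B=3)
Step 3: empty(B) -> (A=0 B=0)
Step 4: fill(A) -> (A=3 B=0)

Answer: 3 0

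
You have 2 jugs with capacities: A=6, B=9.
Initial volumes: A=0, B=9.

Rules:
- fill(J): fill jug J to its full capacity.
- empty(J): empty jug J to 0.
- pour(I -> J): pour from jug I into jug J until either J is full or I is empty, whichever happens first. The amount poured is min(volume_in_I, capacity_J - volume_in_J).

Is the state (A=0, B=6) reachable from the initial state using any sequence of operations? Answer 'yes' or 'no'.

Answer: yes

Derivation:
BFS from (A=0, B=9):
  1. fill(A) -> (A=6 B=9)
  2. empty(B) -> (A=6 B=0)
  3. pour(A -> B) -> (A=0 B=6)
Target reached → yes.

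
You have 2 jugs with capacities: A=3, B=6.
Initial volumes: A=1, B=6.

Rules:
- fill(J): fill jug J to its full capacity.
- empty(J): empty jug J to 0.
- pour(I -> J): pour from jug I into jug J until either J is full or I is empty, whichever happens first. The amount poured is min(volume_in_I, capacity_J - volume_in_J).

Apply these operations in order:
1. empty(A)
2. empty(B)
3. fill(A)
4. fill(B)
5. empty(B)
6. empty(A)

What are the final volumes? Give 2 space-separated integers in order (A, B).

Answer: 0 0

Derivation:
Step 1: empty(A) -> (A=0 B=6)
Step 2: empty(B) -> (A=0 B=0)
Step 3: fill(A) -> (A=3 B=0)
Step 4: fill(B) -> (A=3 B=6)
Step 5: empty(B) -> (A=3 B=0)
Step 6: empty(A) -> (A=0 B=0)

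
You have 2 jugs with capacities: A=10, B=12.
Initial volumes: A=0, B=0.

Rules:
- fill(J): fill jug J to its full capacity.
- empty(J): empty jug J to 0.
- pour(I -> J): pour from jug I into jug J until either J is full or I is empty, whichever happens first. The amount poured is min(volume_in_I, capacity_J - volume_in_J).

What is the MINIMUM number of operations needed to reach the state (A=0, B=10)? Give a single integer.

BFS from (A=0, B=0). One shortest path:
  1. fill(A) -> (A=10 B=0)
  2. pour(A -> B) -> (A=0 B=10)
Reached target in 2 moves.

Answer: 2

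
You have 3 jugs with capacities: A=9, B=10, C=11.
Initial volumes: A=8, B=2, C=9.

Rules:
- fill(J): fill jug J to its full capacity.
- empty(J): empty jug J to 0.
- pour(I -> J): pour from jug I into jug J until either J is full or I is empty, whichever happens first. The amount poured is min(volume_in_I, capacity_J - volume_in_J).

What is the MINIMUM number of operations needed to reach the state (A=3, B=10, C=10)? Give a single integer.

BFS from (A=8, B=2, C=9). One shortest path:
  1. empty(A) -> (A=0 B=2 C=9)
  2. fill(C) -> (A=0 B=2 C=11)
  3. pour(C -> B) -> (A=0 B=10 C=3)
  4. pour(C -> A) -> (A=3 B=10 C=0)
  5. pour(B -> C) -> (A=3 B=0 C=10)
  6. fill(B) -> (A=3 B=10 C=10)
Reached target in 6 moves.

Answer: 6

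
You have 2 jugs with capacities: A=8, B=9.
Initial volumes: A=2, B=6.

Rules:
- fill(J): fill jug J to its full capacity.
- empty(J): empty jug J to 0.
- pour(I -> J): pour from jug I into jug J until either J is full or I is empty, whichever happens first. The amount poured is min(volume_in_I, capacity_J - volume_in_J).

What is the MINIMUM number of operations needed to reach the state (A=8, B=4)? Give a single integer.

Answer: 6

Derivation:
BFS from (A=2, B=6). One shortest path:
  1. fill(B) -> (A=2 B=9)
  2. pour(B -> A) -> (A=8 B=3)
  3. empty(A) -> (A=0 B=3)
  4. pour(B -> A) -> (A=3 B=0)
  5. fill(B) -> (A=3 B=9)
  6. pour(B -> A) -> (A=8 B=4)
Reached target in 6 moves.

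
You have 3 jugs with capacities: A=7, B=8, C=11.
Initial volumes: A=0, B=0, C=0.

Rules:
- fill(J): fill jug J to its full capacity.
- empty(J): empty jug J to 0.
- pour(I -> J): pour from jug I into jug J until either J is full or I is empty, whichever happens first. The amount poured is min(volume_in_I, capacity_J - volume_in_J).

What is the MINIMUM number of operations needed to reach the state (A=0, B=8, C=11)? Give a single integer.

BFS from (A=0, B=0, C=0). One shortest path:
  1. fill(B) -> (A=0 B=8 C=0)
  2. fill(C) -> (A=0 B=8 C=11)
Reached target in 2 moves.

Answer: 2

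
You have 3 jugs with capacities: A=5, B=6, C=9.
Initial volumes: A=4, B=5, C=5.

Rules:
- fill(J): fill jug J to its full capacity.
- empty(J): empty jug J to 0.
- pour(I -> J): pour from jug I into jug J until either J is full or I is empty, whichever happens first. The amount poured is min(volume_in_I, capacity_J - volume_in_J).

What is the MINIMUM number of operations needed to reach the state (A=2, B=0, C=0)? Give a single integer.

Answer: 5

Derivation:
BFS from (A=4, B=5, C=5). One shortest path:
  1. empty(A) -> (A=0 B=5 C=5)
  2. fill(B) -> (A=0 B=6 C=5)
  3. pour(B -> C) -> (A=0 B=2 C=9)
  4. empty(C) -> (A=0 B=2 C=0)
  5. pour(B -> A) -> (A=2 B=0 C=0)
Reached target in 5 moves.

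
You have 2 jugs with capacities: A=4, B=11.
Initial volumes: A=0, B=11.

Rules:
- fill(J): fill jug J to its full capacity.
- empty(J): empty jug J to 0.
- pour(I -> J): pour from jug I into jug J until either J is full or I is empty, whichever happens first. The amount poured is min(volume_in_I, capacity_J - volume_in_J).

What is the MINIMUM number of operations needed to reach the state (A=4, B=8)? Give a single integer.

Answer: 6

Derivation:
BFS from (A=0, B=11). One shortest path:
  1. fill(A) -> (A=4 B=11)
  2. empty(B) -> (A=4 B=0)
  3. pour(A -> B) -> (A=0 B=4)
  4. fill(A) -> (A=4 B=4)
  5. pour(A -> B) -> (A=0 B=8)
  6. fill(A) -> (A=4 B=8)
Reached target in 6 moves.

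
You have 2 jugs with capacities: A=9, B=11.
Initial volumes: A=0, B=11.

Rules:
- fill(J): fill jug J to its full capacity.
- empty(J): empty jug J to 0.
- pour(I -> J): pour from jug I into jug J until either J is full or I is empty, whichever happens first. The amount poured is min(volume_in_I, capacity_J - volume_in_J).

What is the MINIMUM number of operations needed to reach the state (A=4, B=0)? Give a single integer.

BFS from (A=0, B=11). One shortest path:
  1. pour(B -> A) -> (A=9 B=2)
  2. empty(A) -> (A=0 B=2)
  3. pour(B -> A) -> (A=2 B=0)
  4. fill(B) -> (A=2 B=11)
  5. pour(B -> A) -> (A=9 B=4)
  6. empty(A) -> (A=0 B=4)
  7. pour(B -> A) -> (A=4 B=0)
Reached target in 7 moves.

Answer: 7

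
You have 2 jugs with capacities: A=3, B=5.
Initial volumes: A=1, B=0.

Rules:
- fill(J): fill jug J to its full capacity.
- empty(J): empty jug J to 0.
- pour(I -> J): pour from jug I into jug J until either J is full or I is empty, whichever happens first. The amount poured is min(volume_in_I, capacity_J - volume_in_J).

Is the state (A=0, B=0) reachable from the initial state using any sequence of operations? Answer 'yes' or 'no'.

BFS from (A=1, B=0):
  1. empty(A) -> (A=0 B=0)
Target reached → yes.

Answer: yes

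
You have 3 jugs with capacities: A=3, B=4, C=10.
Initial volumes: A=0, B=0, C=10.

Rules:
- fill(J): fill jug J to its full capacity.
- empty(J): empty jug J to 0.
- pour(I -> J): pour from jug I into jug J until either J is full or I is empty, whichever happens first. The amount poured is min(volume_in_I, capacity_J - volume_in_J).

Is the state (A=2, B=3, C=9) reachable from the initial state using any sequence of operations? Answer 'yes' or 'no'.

BFS explored all 166 reachable states.
Reachable set includes: (0,0,0), (0,0,1), (0,0,2), (0,0,3), (0,0,4), (0,0,5), (0,0,6), (0,0,7), (0,0,8), (0,0,9), (0,0,10), (0,1,0) ...
Target (A=2, B=3, C=9) not in reachable set → no.

Answer: no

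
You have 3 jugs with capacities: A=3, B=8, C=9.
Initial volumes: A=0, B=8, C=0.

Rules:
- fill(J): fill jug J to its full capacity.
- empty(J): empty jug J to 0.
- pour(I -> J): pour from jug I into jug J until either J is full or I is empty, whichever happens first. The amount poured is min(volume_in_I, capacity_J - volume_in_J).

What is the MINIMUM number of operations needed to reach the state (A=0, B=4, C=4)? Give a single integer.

BFS from (A=0, B=8, C=0). One shortest path:
  1. fill(A) -> (A=3 B=8 C=0)
  2. pour(B -> C) -> (A=3 B=0 C=8)
  3. pour(A -> C) -> (A=2 B=0 C=9)
  4. pour(C -> B) -> (A=2 B=8 C=1)
  5. pour(B -> A) -> (A=3 B=7 C=1)
  6. empty(A) -> (A=0 B=7 C=1)
  7. pour(B -> A) -> (A=3 B=4 C=1)
  8. pour(A -> C) -> (A=0 B=4 C=4)
Reached target in 8 moves.

Answer: 8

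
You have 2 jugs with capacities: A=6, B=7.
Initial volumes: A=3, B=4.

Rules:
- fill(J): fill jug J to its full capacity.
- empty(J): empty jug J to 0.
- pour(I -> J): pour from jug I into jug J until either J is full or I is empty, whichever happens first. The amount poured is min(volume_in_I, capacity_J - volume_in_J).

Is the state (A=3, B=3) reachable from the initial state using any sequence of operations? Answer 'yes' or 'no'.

BFS explored all 27 reachable states.
Reachable set includes: (0,0), (0,1), (0,2), (0,3), (0,4), (0,5), (0,6), (0,7), (1,0), (1,7), (2,0), (2,7) ...
Target (A=3, B=3) not in reachable set → no.

Answer: no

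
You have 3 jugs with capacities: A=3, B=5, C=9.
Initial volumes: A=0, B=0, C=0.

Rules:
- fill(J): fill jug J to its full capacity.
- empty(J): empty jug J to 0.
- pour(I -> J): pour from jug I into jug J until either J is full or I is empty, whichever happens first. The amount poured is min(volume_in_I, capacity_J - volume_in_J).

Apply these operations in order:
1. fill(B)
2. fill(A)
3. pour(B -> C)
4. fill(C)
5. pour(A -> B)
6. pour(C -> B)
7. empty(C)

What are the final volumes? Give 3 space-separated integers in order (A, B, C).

Answer: 0 5 0

Derivation:
Step 1: fill(B) -> (A=0 B=5 C=0)
Step 2: fill(A) -> (A=3 B=5 C=0)
Step 3: pour(B -> C) -> (A=3 B=0 C=5)
Step 4: fill(C) -> (A=3 B=0 C=9)
Step 5: pour(A -> B) -> (A=0 B=3 C=9)
Step 6: pour(C -> B) -> (A=0 B=5 C=7)
Step 7: empty(C) -> (A=0 B=5 C=0)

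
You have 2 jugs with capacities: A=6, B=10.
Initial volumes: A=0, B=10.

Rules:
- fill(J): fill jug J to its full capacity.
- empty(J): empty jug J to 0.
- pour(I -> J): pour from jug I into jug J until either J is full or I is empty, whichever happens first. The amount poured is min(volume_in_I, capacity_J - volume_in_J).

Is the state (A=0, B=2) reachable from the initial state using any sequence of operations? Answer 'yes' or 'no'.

BFS from (A=0, B=10):
  1. fill(A) -> (A=6 B=10)
  2. empty(B) -> (A=6 B=0)
  3. pour(A -> B) -> (A=0 B=6)
  4. fill(A) -> (A=6 B=6)
  5. pour(A -> B) -> (A=2 B=10)
  6. empty(B) -> (A=2 B=0)
  7. pour(A -> B) -> (A=0 B=2)
Target reached → yes.

Answer: yes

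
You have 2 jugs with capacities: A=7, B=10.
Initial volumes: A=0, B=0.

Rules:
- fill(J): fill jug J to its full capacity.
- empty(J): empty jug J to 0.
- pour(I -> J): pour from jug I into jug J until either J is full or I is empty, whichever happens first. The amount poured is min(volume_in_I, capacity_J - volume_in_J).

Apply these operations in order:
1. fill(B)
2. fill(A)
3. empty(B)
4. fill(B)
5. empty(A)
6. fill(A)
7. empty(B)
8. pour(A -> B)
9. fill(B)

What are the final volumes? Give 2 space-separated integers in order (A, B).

Answer: 0 10

Derivation:
Step 1: fill(B) -> (A=0 B=10)
Step 2: fill(A) -> (A=7 B=10)
Step 3: empty(B) -> (A=7 B=0)
Step 4: fill(B) -> (A=7 B=10)
Step 5: empty(A) -> (A=0 B=10)
Step 6: fill(A) -> (A=7 B=10)
Step 7: empty(B) -> (A=7 B=0)
Step 8: pour(A -> B) -> (A=0 B=7)
Step 9: fill(B) -> (A=0 B=10)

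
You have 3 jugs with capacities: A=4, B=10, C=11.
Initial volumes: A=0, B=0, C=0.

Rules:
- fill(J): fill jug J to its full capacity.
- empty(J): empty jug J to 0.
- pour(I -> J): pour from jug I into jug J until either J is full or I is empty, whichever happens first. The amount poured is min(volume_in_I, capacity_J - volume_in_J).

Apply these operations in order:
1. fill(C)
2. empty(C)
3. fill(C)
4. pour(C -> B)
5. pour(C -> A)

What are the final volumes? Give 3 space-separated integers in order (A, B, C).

Step 1: fill(C) -> (A=0 B=0 C=11)
Step 2: empty(C) -> (A=0 B=0 C=0)
Step 3: fill(C) -> (A=0 B=0 C=11)
Step 4: pour(C -> B) -> (A=0 B=10 C=1)
Step 5: pour(C -> A) -> (A=1 B=10 C=0)

Answer: 1 10 0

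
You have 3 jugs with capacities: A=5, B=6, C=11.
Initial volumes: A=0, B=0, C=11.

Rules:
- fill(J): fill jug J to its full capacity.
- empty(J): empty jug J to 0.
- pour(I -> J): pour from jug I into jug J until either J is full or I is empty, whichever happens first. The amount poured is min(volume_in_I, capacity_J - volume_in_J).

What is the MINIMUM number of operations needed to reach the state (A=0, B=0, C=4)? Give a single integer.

BFS from (A=0, B=0, C=11). One shortest path:
  1. fill(A) -> (A=5 B=0 C=11)
  2. pour(A -> B) -> (A=0 B=5 C=11)
  3. pour(C -> B) -> (A=0 B=6 C=10)
  4. empty(B) -> (A=0 B=0 C=10)
  5. pour(C -> B) -> (A=0 B=6 C=4)
  6. empty(B) -> (A=0 B=0 C=4)
Reached target in 6 moves.

Answer: 6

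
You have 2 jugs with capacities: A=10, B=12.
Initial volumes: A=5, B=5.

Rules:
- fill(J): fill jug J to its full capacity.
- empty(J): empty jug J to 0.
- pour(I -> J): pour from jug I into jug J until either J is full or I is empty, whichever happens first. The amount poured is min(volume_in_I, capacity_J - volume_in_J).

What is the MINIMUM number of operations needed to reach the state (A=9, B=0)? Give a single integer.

BFS from (A=5, B=5). One shortest path:
  1. fill(B) -> (A=5 B=12)
  2. pour(B -> A) -> (A=10 B=7)
  3. empty(A) -> (A=0 B=7)
  4. pour(B -> A) -> (A=7 B=0)
  5. fill(B) -> (A=7 B=12)
  6. pour(B -> A) -> (A=10 B=9)
  7. empty(A) -> (A=0 B=9)
  8. pour(B -> A) -> (A=9 B=0)
Reached target in 8 moves.

Answer: 8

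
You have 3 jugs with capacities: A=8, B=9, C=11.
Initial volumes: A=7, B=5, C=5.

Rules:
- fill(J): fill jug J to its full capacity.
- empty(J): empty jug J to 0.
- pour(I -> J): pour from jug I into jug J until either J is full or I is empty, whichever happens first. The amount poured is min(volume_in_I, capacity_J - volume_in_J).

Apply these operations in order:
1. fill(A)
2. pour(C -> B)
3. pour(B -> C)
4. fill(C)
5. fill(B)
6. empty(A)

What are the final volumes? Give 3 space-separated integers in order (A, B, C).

Step 1: fill(A) -> (A=8 B=5 C=5)
Step 2: pour(C -> B) -> (A=8 B=9 C=1)
Step 3: pour(B -> C) -> (A=8 B=0 C=10)
Step 4: fill(C) -> (A=8 B=0 C=11)
Step 5: fill(B) -> (A=8 B=9 C=11)
Step 6: empty(A) -> (A=0 B=9 C=11)

Answer: 0 9 11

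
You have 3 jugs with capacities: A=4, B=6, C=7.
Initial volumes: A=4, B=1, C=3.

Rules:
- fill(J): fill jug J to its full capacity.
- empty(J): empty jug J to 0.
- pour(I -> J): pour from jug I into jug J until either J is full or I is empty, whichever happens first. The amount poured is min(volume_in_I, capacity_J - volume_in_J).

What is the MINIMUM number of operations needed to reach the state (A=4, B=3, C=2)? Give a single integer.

Answer: 6

Derivation:
BFS from (A=4, B=1, C=3). One shortest path:
  1. empty(A) -> (A=0 B=1 C=3)
  2. fill(B) -> (A=0 B=6 C=3)
  3. pour(C -> A) -> (A=3 B=6 C=0)
  4. pour(B -> C) -> (A=3 B=0 C=6)
  5. pour(A -> B) -> (A=0 B=3 C=6)
  6. pour(C -> A) -> (A=4 B=3 C=2)
Reached target in 6 moves.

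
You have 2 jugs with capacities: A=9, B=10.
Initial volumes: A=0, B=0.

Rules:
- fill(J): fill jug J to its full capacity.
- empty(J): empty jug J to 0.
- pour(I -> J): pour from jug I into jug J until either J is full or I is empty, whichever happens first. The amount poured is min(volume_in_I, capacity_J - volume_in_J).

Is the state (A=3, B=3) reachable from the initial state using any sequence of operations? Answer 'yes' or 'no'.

Answer: no

Derivation:
BFS explored all 38 reachable states.
Reachable set includes: (0,0), (0,1), (0,2), (0,3), (0,4), (0,5), (0,6), (0,7), (0,8), (0,9), (0,10), (1,0) ...
Target (A=3, B=3) not in reachable set → no.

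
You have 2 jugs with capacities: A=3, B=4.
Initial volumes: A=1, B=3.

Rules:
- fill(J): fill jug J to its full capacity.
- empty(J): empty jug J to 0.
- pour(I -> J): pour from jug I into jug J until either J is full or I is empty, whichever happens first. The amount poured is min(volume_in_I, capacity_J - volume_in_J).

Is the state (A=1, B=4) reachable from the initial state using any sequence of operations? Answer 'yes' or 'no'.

BFS from (A=1, B=3):
  1. fill(B) -> (A=1 B=4)
Target reached → yes.

Answer: yes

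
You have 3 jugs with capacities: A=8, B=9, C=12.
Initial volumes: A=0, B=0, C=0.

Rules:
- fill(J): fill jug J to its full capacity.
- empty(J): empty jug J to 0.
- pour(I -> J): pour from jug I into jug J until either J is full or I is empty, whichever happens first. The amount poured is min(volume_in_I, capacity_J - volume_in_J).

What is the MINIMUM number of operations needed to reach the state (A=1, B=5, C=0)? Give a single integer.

Answer: 7

Derivation:
BFS from (A=0, B=0, C=0). One shortest path:
  1. fill(B) -> (A=0 B=9 C=0)
  2. pour(B -> A) -> (A=8 B=1 C=0)
  3. pour(A -> C) -> (A=0 B=1 C=8)
  4. pour(B -> A) -> (A=1 B=0 C=8)
  5. fill(B) -> (A=1 B=9 C=8)
  6. pour(B -> C) -> (A=1 B=5 C=12)
  7. empty(C) -> (A=1 B=5 C=0)
Reached target in 7 moves.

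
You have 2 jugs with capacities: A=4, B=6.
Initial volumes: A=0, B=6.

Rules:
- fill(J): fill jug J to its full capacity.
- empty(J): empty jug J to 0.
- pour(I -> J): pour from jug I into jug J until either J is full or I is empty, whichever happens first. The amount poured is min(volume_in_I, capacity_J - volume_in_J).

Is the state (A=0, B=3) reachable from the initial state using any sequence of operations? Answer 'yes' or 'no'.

Answer: no

Derivation:
BFS explored all 10 reachable states.
Reachable set includes: (0,0), (0,2), (0,4), (0,6), (2,0), (2,6), (4,0), (4,2), (4,4), (4,6)
Target (A=0, B=3) not in reachable set → no.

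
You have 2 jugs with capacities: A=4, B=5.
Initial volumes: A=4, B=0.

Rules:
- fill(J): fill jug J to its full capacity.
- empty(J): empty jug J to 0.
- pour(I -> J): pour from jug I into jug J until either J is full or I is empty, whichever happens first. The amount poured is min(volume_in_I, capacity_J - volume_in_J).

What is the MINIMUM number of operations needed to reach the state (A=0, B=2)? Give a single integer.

Answer: 8

Derivation:
BFS from (A=4, B=0). One shortest path:
  1. empty(A) -> (A=0 B=0)
  2. fill(B) -> (A=0 B=5)
  3. pour(B -> A) -> (A=4 B=1)
  4. empty(A) -> (A=0 B=1)
  5. pour(B -> A) -> (A=1 B=0)
  6. fill(B) -> (A=1 B=5)
  7. pour(B -> A) -> (A=4 B=2)
  8. empty(A) -> (A=0 B=2)
Reached target in 8 moves.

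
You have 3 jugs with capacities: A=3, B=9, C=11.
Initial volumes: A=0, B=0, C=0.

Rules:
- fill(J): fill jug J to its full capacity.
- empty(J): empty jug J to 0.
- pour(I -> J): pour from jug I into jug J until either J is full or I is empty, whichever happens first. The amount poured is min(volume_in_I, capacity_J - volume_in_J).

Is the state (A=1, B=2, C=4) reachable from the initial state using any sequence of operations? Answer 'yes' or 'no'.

Answer: no

Derivation:
BFS explored all 320 reachable states.
Reachable set includes: (0,0,0), (0,0,1), (0,0,2), (0,0,3), (0,0,4), (0,0,5), (0,0,6), (0,0,7), (0,0,8), (0,0,9), (0,0,10), (0,0,11) ...
Target (A=1, B=2, C=4) not in reachable set → no.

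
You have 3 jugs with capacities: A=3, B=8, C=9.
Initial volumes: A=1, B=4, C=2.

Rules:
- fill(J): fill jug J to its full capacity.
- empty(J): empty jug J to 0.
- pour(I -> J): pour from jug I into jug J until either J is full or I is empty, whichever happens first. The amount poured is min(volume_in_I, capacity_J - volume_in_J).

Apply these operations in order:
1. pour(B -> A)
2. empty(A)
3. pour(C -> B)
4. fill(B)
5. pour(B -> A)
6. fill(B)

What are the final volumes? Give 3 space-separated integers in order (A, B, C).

Answer: 3 8 0

Derivation:
Step 1: pour(B -> A) -> (A=3 B=2 C=2)
Step 2: empty(A) -> (A=0 B=2 C=2)
Step 3: pour(C -> B) -> (A=0 B=4 C=0)
Step 4: fill(B) -> (A=0 B=8 C=0)
Step 5: pour(B -> A) -> (A=3 B=5 C=0)
Step 6: fill(B) -> (A=3 B=8 C=0)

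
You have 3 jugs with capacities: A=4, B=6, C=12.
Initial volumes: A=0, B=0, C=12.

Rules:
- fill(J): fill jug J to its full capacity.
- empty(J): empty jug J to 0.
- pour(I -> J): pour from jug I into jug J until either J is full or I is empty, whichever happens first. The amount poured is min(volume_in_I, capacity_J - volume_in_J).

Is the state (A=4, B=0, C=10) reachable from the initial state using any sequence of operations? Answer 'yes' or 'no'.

Answer: yes

Derivation:
BFS from (A=0, B=0, C=12):
  1. fill(A) -> (A=4 B=0 C=12)
  2. pour(A -> B) -> (A=0 B=4 C=12)
  3. fill(A) -> (A=4 B=4 C=12)
  4. pour(C -> B) -> (A=4 B=6 C=10)
  5. empty(B) -> (A=4 B=0 C=10)
Target reached → yes.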